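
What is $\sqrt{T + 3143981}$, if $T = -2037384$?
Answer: $\sqrt{1106597} \approx 1051.9$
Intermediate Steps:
$\sqrt{T + 3143981} = \sqrt{-2037384 + 3143981} = \sqrt{1106597}$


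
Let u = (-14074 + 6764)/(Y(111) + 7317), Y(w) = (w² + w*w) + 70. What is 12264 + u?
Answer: 392796346/32029 ≈ 12264.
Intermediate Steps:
Y(w) = 70 + 2*w² (Y(w) = (w² + w²) + 70 = 2*w² + 70 = 70 + 2*w²)
u = -7310/32029 (u = (-14074 + 6764)/((70 + 2*111²) + 7317) = -7310/((70 + 2*12321) + 7317) = -7310/((70 + 24642) + 7317) = -7310/(24712 + 7317) = -7310/32029 ≈ -0.22823)
12264 + u = 12264 - 7310/32029 = 392796346/32029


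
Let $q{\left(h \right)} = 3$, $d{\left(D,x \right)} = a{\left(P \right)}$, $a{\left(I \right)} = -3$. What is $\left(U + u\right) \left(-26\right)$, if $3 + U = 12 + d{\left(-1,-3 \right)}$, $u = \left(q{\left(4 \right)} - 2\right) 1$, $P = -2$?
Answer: $-182$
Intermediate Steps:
$d{\left(D,x \right)} = -3$
$u = 1$ ($u = \left(3 - 2\right) 1 = 1 \cdot 1 = 1$)
$U = 6$ ($U = -3 + \left(12 - 3\right) = -3 + 9 = 6$)
$\left(U + u\right) \left(-26\right) = \left(6 + 1\right) \left(-26\right) = 7 \left(-26\right) = -182$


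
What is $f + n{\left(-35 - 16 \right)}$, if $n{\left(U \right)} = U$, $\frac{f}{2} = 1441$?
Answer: $2831$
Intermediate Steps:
$f = 2882$ ($f = 2 \cdot 1441 = 2882$)
$f + n{\left(-35 - 16 \right)} = 2882 - 51 = 2831$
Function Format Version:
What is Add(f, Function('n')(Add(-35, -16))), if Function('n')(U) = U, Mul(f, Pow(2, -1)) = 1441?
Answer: 2831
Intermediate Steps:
f = 2882 (f = Mul(2, 1441) = 2882)
Add(f, Function('n')(Add(-35, -16))) = Add(2882, Add(-35, -16)) = Add(2882, -51) = 2831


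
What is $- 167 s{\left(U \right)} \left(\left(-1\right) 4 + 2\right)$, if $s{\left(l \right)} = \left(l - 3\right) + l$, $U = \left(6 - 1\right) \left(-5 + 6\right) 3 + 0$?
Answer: $9018$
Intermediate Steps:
$U = 15$ ($U = 5 \cdot 1 \cdot 3 + 0 = 5 \cdot 3 + 0 = 15 + 0 = 15$)
$s{\left(l \right)} = -3 + 2 l$ ($s{\left(l \right)} = \left(-3 + l\right) + l = -3 + 2 l$)
$- 167 s{\left(U \right)} \left(\left(-1\right) 4 + 2\right) = - 167 \left(-3 + 2 \cdot 15\right) \left(\left(-1\right) 4 + 2\right) = - 167 \left(-3 + 30\right) \left(-4 + 2\right) = \left(-167\right) 27 \left(-2\right) = \left(-4509\right) \left(-2\right) = 9018$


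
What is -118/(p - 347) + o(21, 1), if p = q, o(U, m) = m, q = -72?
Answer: 537/419 ≈ 1.2816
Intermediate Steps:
p = -72
-118/(p - 347) + o(21, 1) = -118/(-72 - 347) + 1 = -118/(-419) + 1 = -118*(-1/419) + 1 = 118/419 + 1 = 537/419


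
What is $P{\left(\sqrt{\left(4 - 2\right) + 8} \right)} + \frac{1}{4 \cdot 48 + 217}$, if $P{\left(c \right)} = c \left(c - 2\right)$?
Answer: $\frac{4091}{409} - 2 \sqrt{10} \approx 3.6779$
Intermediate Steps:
$P{\left(c \right)} = c \left(-2 + c\right)$
$P{\left(\sqrt{\left(4 - 2\right) + 8} \right)} + \frac{1}{4 \cdot 48 + 217} = \sqrt{\left(4 - 2\right) + 8} \left(-2 + \sqrt{\left(4 - 2\right) + 8}\right) + \frac{1}{4 \cdot 48 + 217} = \sqrt{2 + 8} \left(-2 + \sqrt{2 + 8}\right) + \frac{1}{192 + 217} = \sqrt{10} \left(-2 + \sqrt{10}\right) + \frac{1}{409} = \frac{1}{409} + \sqrt{10} \left(-2 + \sqrt{10}\right)$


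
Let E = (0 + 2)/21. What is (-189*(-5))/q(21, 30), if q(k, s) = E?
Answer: 19845/2 ≈ 9922.5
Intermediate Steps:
E = 2/21 (E = 2*(1/21) = 2/21 ≈ 0.095238)
q(k, s) = 2/21
(-189*(-5))/q(21, 30) = (-189*(-5))/(2/21) = 945*(21/2) = 19845/2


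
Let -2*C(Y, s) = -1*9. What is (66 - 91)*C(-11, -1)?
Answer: -225/2 ≈ -112.50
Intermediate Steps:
C(Y, s) = 9/2 (C(Y, s) = -(-1)*9/2 = -½*(-9) = 9/2)
(66 - 91)*C(-11, -1) = (66 - 91)*(9/2) = -25*9/2 = -225/2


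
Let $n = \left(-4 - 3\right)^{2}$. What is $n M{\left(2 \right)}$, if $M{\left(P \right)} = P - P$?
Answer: $0$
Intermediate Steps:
$M{\left(P \right)} = 0$
$n = 49$ ($n = \left(-7\right)^{2} = 49$)
$n M{\left(2 \right)} = 49 \cdot 0 = 0$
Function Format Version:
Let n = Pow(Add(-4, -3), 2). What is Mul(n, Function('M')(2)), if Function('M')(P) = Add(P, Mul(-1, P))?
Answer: 0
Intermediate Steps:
Function('M')(P) = 0
n = 49 (n = Pow(-7, 2) = 49)
Mul(n, Function('M')(2)) = Mul(49, 0) = 0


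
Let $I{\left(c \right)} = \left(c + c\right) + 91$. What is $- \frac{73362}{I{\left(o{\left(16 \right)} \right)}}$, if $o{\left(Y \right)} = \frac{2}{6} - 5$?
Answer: $- \frac{220086}{245} \approx -898.31$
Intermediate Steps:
$o{\left(Y \right)} = - \frac{14}{3}$ ($o{\left(Y \right)} = 2 \cdot \frac{1}{6} - 5 = \frac{1}{3} - 5 = - \frac{14}{3}$)
$I{\left(c \right)} = 91 + 2 c$ ($I{\left(c \right)} = 2 c + 91 = 91 + 2 c$)
$- \frac{73362}{I{\left(o{\left(16 \right)} \right)}} = - \frac{73362}{91 + 2 \left(- \frac{14}{3}\right)} = - \frac{73362}{91 - \frac{28}{3}} = - \frac{73362}{\frac{245}{3}} = \left(-73362\right) \frac{3}{245} = - \frac{220086}{245}$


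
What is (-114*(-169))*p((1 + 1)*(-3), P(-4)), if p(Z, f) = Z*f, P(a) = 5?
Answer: -577980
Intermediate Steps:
(-114*(-169))*p((1 + 1)*(-3), P(-4)) = (-114*(-169))*(((1 + 1)*(-3))*5) = 19266*((2*(-3))*5) = 19266*(-6*5) = 19266*(-30) = -577980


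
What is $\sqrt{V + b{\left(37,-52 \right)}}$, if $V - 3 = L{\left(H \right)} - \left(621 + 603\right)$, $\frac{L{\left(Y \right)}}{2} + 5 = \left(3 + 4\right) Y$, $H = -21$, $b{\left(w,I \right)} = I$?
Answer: $i \sqrt{1577} \approx 39.711 i$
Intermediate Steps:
$L{\left(Y \right)} = -10 + 14 Y$ ($L{\left(Y \right)} = -10 + 2 \left(3 + 4\right) Y = -10 + 2 \cdot 7 Y = -10 + 14 Y$)
$V = -1525$ ($V = 3 + \left(\left(-10 + 14 \left(-21\right)\right) - \left(621 + 603\right)\right) = 3 - 1528 = -1525$)
$\sqrt{V + b{\left(37,-52 \right)}} = \sqrt{-1525 - 52} = \sqrt{-1577} = i \sqrt{1577}$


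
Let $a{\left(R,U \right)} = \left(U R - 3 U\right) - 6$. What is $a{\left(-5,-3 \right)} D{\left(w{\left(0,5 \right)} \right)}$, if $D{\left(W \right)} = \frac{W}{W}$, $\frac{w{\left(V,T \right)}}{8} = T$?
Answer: $18$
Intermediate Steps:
$w{\left(V,T \right)} = 8 T$
$D{\left(W \right)} = 1$
$a{\left(R,U \right)} = -6 - 3 U + R U$ ($a{\left(R,U \right)} = \left(R U - 3 U\right) - 6 = \left(- 3 U + R U\right) - 6 = -6 - 3 U + R U$)
$a{\left(-5,-3 \right)} D{\left(w{\left(0,5 \right)} \right)} = \left(-6 - -9 - -15\right) 1 = \left(-6 + 9 + 15\right) 1 = 18 \cdot 1 = 18$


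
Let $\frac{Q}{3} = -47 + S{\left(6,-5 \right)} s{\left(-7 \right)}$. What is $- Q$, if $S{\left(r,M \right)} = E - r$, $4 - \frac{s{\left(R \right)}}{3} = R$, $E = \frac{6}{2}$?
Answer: $438$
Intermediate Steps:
$E = 3$ ($E = 6 \cdot \frac{1}{2} = 3$)
$s{\left(R \right)} = 12 - 3 R$
$S{\left(r,M \right)} = 3 - r$
$Q = -438$ ($Q = 3 \left(-47 + \left(3 - 6\right) \left(12 - -21\right)\right) = 3 \left(-47 + \left(3 - 6\right) \left(12 + 21\right)\right) = 3 \left(-47 - 99\right) = 3 \left(-146\right) = -438$)
$- Q = \left(-1\right) \left(-438\right) = 438$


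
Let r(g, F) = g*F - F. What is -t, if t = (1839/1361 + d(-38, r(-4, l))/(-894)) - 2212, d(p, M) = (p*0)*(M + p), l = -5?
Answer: 3008693/1361 ≈ 2210.6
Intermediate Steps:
r(g, F) = -F + F*g (r(g, F) = F*g - F = -F + F*g)
d(p, M) = 0 (d(p, M) = 0*(M + p) = 0)
t = -3008693/1361 (t = (1839/1361 + 0/(-894)) - 2212 = (1839*(1/1361) + 0*(-1/894)) - 2212 = (1839/1361 + 0) - 2212 = 1839/1361 - 2212 = -3008693/1361 ≈ -2210.6)
-t = -1*(-3008693/1361) = 3008693/1361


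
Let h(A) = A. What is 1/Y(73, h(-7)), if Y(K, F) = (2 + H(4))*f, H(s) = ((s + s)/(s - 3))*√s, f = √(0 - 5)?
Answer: -I*√5/90 ≈ -0.024845*I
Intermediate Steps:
f = I*√5 (f = √(-5) = I*√5 ≈ 2.2361*I)
H(s) = 2*s^(3/2)/(-3 + s) (H(s) = ((2*s)/(-3 + s))*√s = (2*s/(-3 + s))*√s = 2*s^(3/2)/(-3 + s))
Y(K, F) = 18*I*√5 (Y(K, F) = (2 + 2*4^(3/2)/(-3 + 4))*(I*√5) = (2 + 2*8/1)*(I*√5) = (2 + 2*8*1)*(I*√5) = (2 + 16)*(I*√5) = 18*(I*√5) = 18*I*√5)
1/Y(73, h(-7)) = 1/(18*I*√5) = -I*√5/90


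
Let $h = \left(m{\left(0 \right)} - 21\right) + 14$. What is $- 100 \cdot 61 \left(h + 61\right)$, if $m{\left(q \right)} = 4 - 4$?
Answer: $-329400$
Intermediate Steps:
$m{\left(q \right)} = 0$
$h = -7$ ($h = \left(0 - 21\right) + 14 = -21 + 14 = -7$)
$- 100 \cdot 61 \left(h + 61\right) = - 100 \cdot 61 \left(-7 + 61\right) = - 100 \cdot 61 \cdot 54 = \left(-100\right) 3294 = -329400$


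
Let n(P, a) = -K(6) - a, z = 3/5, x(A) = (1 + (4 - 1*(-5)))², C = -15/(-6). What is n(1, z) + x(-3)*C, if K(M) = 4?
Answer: 1227/5 ≈ 245.40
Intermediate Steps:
C = 5/2 (C = -15*(-⅙) = 5/2 ≈ 2.5000)
x(A) = 100 (x(A) = (1 + (4 + 5))² = (1 + 9)² = 10² = 100)
z = ⅗ (z = 3*(⅕) = ⅗ ≈ 0.60000)
n(P, a) = -4 - a (n(P, a) = -1*4 - a = -4 - a)
n(1, z) + x(-3)*C = (-4 - 1*⅗) + 100*(5/2) = (-4 - ⅗) + 250 = -23/5 + 250 = 1227/5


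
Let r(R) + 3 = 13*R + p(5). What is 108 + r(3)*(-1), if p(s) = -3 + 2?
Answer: 73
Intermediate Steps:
p(s) = -1
r(R) = -4 + 13*R (r(R) = -3 + (13*R - 1) = -3 + (-1 + 13*R) = -4 + 13*R)
108 + r(3)*(-1) = 108 + (-4 + 13*3)*(-1) = 108 + (-4 + 39)*(-1) = 108 + 35*(-1) = 108 - 35 = 73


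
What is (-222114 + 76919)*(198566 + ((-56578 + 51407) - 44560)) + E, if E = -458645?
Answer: -21610556470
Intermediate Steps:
(-222114 + 76919)*(198566 + ((-56578 + 51407) - 44560)) + E = (-222114 + 76919)*(198566 + ((-56578 + 51407) - 44560)) - 458645 = -145195*(198566 + (-5171 - 44560)) - 458645 = -145195*(198566 - 49731) - 458645 = -145195*148835 - 458645 = -21610097825 - 458645 = -21610556470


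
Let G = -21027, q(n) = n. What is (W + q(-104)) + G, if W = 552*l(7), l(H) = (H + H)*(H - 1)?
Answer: 25237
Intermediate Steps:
l(H) = 2*H*(-1 + H) (l(H) = (2*H)*(-1 + H) = 2*H*(-1 + H))
W = 46368 (W = 552*(2*7*(-1 + 7)) = 552*(2*7*6) = 552*84 = 46368)
(W + q(-104)) + G = (46368 - 104) - 21027 = 46264 - 21027 = 25237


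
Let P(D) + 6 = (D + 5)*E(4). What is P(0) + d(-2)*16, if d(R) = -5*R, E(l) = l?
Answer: 174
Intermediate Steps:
P(D) = 14 + 4*D (P(D) = -6 + (D + 5)*4 = -6 + (5 + D)*4 = -6 + (20 + 4*D) = 14 + 4*D)
P(0) + d(-2)*16 = (14 + 4*0) - 5*(-2)*16 = (14 + 0) + 10*16 = 14 + 160 = 174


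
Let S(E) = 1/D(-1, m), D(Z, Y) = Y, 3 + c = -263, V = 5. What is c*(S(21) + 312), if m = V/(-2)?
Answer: -414428/5 ≈ -82886.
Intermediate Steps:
c = -266 (c = -3 - 263 = -266)
m = -5/2 (m = 5/(-2) = 5*(-½) = -5/2 ≈ -2.5000)
S(E) = -⅖ (S(E) = 1/(-5/2) = -⅖)
c*(S(21) + 312) = -266*(-⅖ + 312) = -266*1558/5 = -414428/5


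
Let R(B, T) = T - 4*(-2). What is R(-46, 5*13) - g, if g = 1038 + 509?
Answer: -1474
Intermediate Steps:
g = 1547
R(B, T) = 8 + T (R(B, T) = T + 8 = 8 + T)
R(-46, 5*13) - g = (8 + 5*13) - 1*1547 = (8 + 65) - 1547 = 73 - 1547 = -1474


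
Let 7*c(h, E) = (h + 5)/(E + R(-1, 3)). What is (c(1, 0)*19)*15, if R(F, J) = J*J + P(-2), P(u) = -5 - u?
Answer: 285/7 ≈ 40.714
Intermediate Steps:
R(F, J) = -3 + J**2 (R(F, J) = J*J + (-5 - 1*(-2)) = J**2 + (-5 + 2) = J**2 - 3 = -3 + J**2)
c(h, E) = (5 + h)/(7*(6 + E)) (c(h, E) = ((h + 5)/(E + (-3 + 3**2)))/7 = ((5 + h)/(E + (-3 + 9)))/7 = ((5 + h)/(E + 6))/7 = ((5 + h)/(6 + E))/7 = (5 + h)/(7*(6 + E)))
(c(1, 0)*19)*15 = (((5 + 1)/(7*(6 + 0)))*19)*15 = (((1/7)*6/6)*19)*15 = (((1/7)*(1/6)*6)*19)*15 = ((1/7)*19)*15 = (19/7)*15 = 285/7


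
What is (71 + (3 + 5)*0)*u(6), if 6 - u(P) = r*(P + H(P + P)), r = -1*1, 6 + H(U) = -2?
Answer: 284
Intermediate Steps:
H(U) = -8 (H(U) = -6 - 2 = -8)
r = -1
u(P) = -2 + P (u(P) = 6 - (-1)*(P - 8) = 6 - (-1)*(-8 + P) = 6 - (8 - P) = 6 + (-8 + P) = -2 + P)
(71 + (3 + 5)*0)*u(6) = (71 + (3 + 5)*0)*(-2 + 6) = (71 + 8*0)*4 = (71 + 0)*4 = 71*4 = 284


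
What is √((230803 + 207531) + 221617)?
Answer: √659951 ≈ 812.37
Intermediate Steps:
√((230803 + 207531) + 221617) = √(438334 + 221617) = √659951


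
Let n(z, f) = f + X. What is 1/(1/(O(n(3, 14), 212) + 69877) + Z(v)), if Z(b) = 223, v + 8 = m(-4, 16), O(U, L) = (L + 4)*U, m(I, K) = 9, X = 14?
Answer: 75925/16931276 ≈ 0.0044843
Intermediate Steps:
n(z, f) = 14 + f (n(z, f) = f + 14 = 14 + f)
O(U, L) = U*(4 + L) (O(U, L) = (4 + L)*U = U*(4 + L))
v = 1 (v = -8 + 9 = 1)
1/(1/(O(n(3, 14), 212) + 69877) + Z(v)) = 1/(1/((14 + 14)*(4 + 212) + 69877) + 223) = 1/(1/(28*216 + 69877) + 223) = 1/(1/(6048 + 69877) + 223) = 1/(1/75925 + 223) = 1/(16931276/75925) = 75925/16931276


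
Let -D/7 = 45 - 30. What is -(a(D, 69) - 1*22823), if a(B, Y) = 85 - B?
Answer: 22633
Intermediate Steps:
D = -105 (D = -7*(45 - 30) = -7*15 = -105)
-(a(D, 69) - 1*22823) = -((85 - 1*(-105)) - 1*22823) = -((85 + 105) - 22823) = -(190 - 22823) = -1*(-22633) = 22633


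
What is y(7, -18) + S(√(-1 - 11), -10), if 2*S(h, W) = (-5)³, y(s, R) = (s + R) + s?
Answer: -133/2 ≈ -66.500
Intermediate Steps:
y(s, R) = R + 2*s (y(s, R) = (R + s) + s = R + 2*s)
S(h, W) = -125/2 (S(h, W) = (½)*(-5)³ = (½)*(-125) = -125/2)
y(7, -18) + S(√(-1 - 11), -10) = (-18 + 2*7) - 125/2 = (-18 + 14) - 125/2 = -4 - 125/2 = -133/2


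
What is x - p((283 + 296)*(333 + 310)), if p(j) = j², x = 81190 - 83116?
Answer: -138605058135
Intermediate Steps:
x = -1926
x - p((283 + 296)*(333 + 310)) = -1926 - ((283 + 296)*(333 + 310))² = -1926 - (579*643)² = -1926 - 1*372297² = -1926 - 1*138605056209 = -1926 - 138605056209 = -138605058135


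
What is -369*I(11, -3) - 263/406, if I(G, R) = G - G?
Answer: -263/406 ≈ -0.64778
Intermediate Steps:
I(G, R) = 0
-369*I(11, -3) - 263/406 = -369*0 - 263/406 = 0 - 263*1/406 = 0 - 263/406 = -263/406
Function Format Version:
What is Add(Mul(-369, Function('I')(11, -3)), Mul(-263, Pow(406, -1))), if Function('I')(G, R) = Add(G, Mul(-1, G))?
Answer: Rational(-263, 406) ≈ -0.64778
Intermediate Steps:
Function('I')(G, R) = 0
Add(Mul(-369, Function('I')(11, -3)), Mul(-263, Pow(406, -1))) = Add(Mul(-369, 0), Mul(-263, Pow(406, -1))) = Add(0, Mul(-263, Rational(1, 406))) = Add(0, Rational(-263, 406)) = Rational(-263, 406)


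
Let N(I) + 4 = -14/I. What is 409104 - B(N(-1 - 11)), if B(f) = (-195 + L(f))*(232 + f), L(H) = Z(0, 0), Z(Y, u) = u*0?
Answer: 907583/2 ≈ 4.5379e+5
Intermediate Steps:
Z(Y, u) = 0
L(H) = 0
N(I) = -4 - 14/I
B(f) = -45240 - 195*f (B(f) = (-195 + 0)*(232 + f) = -195*(232 + f) = -45240 - 195*f)
409104 - B(N(-1 - 11)) = 409104 - (-45240 - 195*(-4 - 14/(-1 - 11))) = 409104 - (-45240 - 195*(-4 - 14/(-12))) = 409104 - (-45240 - 195*(-4 - 14*(-1/12))) = 409104 - (-45240 - 195*(-4 + 7/6)) = 409104 - (-45240 - 195*(-17/6)) = 409104 - (-45240 + 1105/2) = 409104 - 1*(-89375/2) = 409104 + 89375/2 = 907583/2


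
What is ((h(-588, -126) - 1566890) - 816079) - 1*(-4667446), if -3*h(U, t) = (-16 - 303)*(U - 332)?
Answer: 6559951/3 ≈ 2.1867e+6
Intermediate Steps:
h(U, t) = -105908/3 + 319*U/3 (h(U, t) = -(-16 - 303)*(U - 332)/3 = -(-319)*(-332 + U)/3 = -(105908 - 319*U)/3 = -105908/3 + 319*U/3)
((h(-588, -126) - 1566890) - 816079) - 1*(-4667446) = (((-105908/3 + (319/3)*(-588)) - 1566890) - 816079) - 1*(-4667446) = (((-105908/3 - 62524) - 1566890) - 816079) + 4667446 = ((-293480/3 - 1566890) - 816079) + 4667446 = (-4994150/3 - 816079) + 4667446 = -7442387/3 + 4667446 = 6559951/3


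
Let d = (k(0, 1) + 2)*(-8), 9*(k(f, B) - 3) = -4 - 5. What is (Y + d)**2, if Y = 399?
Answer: 134689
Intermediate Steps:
k(f, B) = 2 (k(f, B) = 3 + (-4 - 5)/9 = 3 + (1/9)*(-9) = 3 - 1 = 2)
d = -32 (d = (2 + 2)*(-8) = 4*(-8) = -32)
(Y + d)**2 = (399 - 32)**2 = 367**2 = 134689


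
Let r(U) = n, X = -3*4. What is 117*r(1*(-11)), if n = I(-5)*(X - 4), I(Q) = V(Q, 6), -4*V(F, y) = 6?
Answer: 2808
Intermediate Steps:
V(F, y) = -3/2 (V(F, y) = -¼*6 = -3/2)
I(Q) = -3/2
X = -12
n = 24 (n = -3*(-12 - 4)/2 = -3/2*(-16) = 24)
r(U) = 24
117*r(1*(-11)) = 117*24 = 2808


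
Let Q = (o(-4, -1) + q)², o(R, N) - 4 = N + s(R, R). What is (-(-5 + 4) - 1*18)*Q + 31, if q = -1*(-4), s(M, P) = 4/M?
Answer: -581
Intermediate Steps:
q = 4
o(R, N) = 4 + N + 4/R (o(R, N) = 4 + (N + 4/R) = 4 + N + 4/R)
Q = 36 (Q = ((4 - 1 + 4/(-4)) + 4)² = ((4 - 1 + 4*(-¼)) + 4)² = ((4 - 1 - 1) + 4)² = (2 + 4)² = 6² = 36)
(-(-5 + 4) - 1*18)*Q + 31 = (-(-5 + 4) - 1*18)*36 + 31 = (-1*(-1) - 18)*36 + 31 = (1 - 18)*36 + 31 = -17*36 + 31 = -612 + 31 = -581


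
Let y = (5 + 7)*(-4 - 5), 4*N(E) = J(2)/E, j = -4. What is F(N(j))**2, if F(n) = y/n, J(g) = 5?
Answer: 2985984/25 ≈ 1.1944e+5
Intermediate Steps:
N(E) = 5/(4*E) (N(E) = (5/E)/4 = 5/(4*E))
y = -108 (y = 12*(-9) = -108)
F(n) = -108/n
F(N(j))**2 = (-108/((5/4)/(-4)))**2 = (-108/((5/4)*(-1/4)))**2 = (-108/(-5/16))**2 = (-108*(-16/5))**2 = (1728/5)**2 = 2985984/25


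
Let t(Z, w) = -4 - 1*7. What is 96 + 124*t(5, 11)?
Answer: -1268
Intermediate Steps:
t(Z, w) = -11 (t(Z, w) = -4 - 7 = -11)
96 + 124*t(5, 11) = 96 + 124*(-11) = 96 - 1364 = -1268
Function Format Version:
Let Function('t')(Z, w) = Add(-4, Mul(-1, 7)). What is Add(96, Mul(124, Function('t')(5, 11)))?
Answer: -1268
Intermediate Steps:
Function('t')(Z, w) = -11 (Function('t')(Z, w) = Add(-4, -7) = -11)
Add(96, Mul(124, Function('t')(5, 11))) = Add(96, Mul(124, -11)) = Add(96, -1364) = -1268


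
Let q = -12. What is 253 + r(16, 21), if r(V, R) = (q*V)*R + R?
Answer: -3758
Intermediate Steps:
r(V, R) = R - 12*R*V (r(V, R) = (-12*V)*R + R = -12*R*V + R = R - 12*R*V)
253 + r(16, 21) = 253 + 21*(1 - 12*16) = 253 + 21*(1 - 192) = 253 + 21*(-191) = 253 - 4011 = -3758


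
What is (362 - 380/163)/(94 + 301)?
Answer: 58626/64385 ≈ 0.91055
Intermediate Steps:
(362 - 380/163)/(94 + 301) = (362 - 380*1/163)/395 = (362 - 380/163)*(1/395) = (58626/163)*(1/395) = 58626/64385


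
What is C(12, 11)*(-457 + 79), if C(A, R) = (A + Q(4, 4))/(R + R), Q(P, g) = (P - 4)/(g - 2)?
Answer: -2268/11 ≈ -206.18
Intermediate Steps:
Q(P, g) = (-4 + P)/(-2 + g)
C(A, R) = A/(2*R) (C(A, R) = (A + (-4 + 4)/(-2 + 4))/(R + R) = (A + 0/2)/((2*R)) = (A + (1/2)*0)*(1/(2*R)) = (A + 0)*(1/(2*R)) = A*(1/(2*R)) = A/(2*R))
C(12, 11)*(-457 + 79) = ((1/2)*12/11)*(-457 + 79) = ((1/2)*12*(1/11))*(-378) = (6/11)*(-378) = -2268/11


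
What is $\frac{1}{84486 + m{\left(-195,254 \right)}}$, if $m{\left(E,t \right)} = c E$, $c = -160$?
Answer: $\frac{1}{115686} \approx 8.6441 \cdot 10^{-6}$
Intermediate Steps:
$m{\left(E,t \right)} = - 160 E$
$\frac{1}{84486 + m{\left(-195,254 \right)}} = \frac{1}{84486 - -31200} = \frac{1}{84486 + 31200} = \frac{1}{115686}$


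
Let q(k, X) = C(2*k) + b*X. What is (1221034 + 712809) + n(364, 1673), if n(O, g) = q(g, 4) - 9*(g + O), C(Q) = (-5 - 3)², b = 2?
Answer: 1915582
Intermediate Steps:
C(Q) = 64 (C(Q) = (-8)² = 64)
q(k, X) = 64 + 2*X
n(O, g) = 72 - 9*O - 9*g (n(O, g) = (64 + 2*4) - 9*(g + O) = (64 + 8) - 9*(O + g) = 72 + (-9*O - 9*g) = 72 - 9*O - 9*g)
(1221034 + 712809) + n(364, 1673) = (1221034 + 712809) + (72 - 9*364 - 9*1673) = 1933843 + (72 - 3276 - 15057) = 1933843 - 18261 = 1915582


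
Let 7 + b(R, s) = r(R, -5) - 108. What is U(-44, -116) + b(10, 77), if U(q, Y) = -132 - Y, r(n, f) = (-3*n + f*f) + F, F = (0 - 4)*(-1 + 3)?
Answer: -144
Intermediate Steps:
F = -8 (F = -4*2 = -8)
r(n, f) = -8 + f² - 3*n (r(n, f) = (-3*n + f*f) - 8 = (-3*n + f²) - 8 = (f² - 3*n) - 8 = -8 + f² - 3*n)
b(R, s) = -98 - 3*R (b(R, s) = -7 + ((-8 + (-5)² - 3*R) - 108) = -7 + ((-8 + 25 - 3*R) - 108) = -7 + ((17 - 3*R) - 108) = -7 + (-91 - 3*R) = -98 - 3*R)
U(-44, -116) + b(10, 77) = (-132 - 1*(-116)) + (-98 - 3*10) = (-132 + 116) + (-98 - 30) = -16 - 128 = -144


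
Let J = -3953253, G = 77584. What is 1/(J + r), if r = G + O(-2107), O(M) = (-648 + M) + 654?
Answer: -1/3877770 ≈ -2.5788e-7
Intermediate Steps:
O(M) = 6 + M
r = 75483 (r = 77584 + (6 - 2107) = 77584 - 2101 = 75483)
1/(J + r) = 1/(-3953253 + 75483) = 1/(-3877770) = -1/3877770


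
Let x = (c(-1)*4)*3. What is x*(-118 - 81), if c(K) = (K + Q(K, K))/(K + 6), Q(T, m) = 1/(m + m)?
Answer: 3582/5 ≈ 716.40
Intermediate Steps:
Q(T, m) = 1/(2*m)
c(K) = (K + 1/(2*K))/(6 + K) (c(K) = (K + 1/(2*K))/(K + 6) = (K + 1/(2*K))/(6 + K))
x = -18/5 (x = (((1/2 + (-1)**2)/((-1)*(6 - 1)))*4)*3 = (-1*(1/2 + 1)/5*4)*3 = (-1*1/5*3/2*4)*3 = -3/10*4*3 = -6/5*3 = -18/5 ≈ -3.6000)
x*(-118 - 81) = -18*(-118 - 81)/5 = -18/5*(-199) = 3582/5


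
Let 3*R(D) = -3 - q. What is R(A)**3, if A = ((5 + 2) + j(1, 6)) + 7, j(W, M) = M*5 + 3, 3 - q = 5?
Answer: -1/27 ≈ -0.037037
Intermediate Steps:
q = -2 (q = 3 - 1*5 = 3 - 5 = -2)
j(W, M) = 3 + 5*M (j(W, M) = 5*M + 3 = 3 + 5*M)
A = 47 (A = ((5 + 2) + (3 + 5*6)) + 7 = (7 + (3 + 30)) + 7 = (7 + 33) + 7 = 40 + 7 = 47)
R(D) = -1/3 (R(D) = (-3 - 1*(-2))/3 = (-3 + 2)/3 = (1/3)*(-1) = -1/3)
R(A)**3 = (-1/3)**3 = -1/27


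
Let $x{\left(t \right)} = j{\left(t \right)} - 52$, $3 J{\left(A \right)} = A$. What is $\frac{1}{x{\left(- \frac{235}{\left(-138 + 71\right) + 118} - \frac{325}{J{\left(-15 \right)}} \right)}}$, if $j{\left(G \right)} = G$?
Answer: $\frac{51}{428} \approx 0.11916$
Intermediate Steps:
$J{\left(A \right)} = \frac{A}{3}$
$x{\left(t \right)} = -52 + t$ ($x{\left(t \right)} = t - 52 = -52 + t$)
$\frac{1}{x{\left(- \frac{235}{\left(-138 + 71\right) + 118} - \frac{325}{J{\left(-15 \right)}} \right)}} = \frac{1}{-52 - \left(-65 + \frac{235}{\left(-138 + 71\right) + 118}\right)} = \frac{1}{-52 - \left(-65 + \frac{235}{-67 + 118}\right)} = \frac{1}{-52 - \left(-65 + \frac{235}{51}\right)} = \frac{1}{-52 + \left(\left(-235\right) \frac{1}{51} + 65\right)} = \frac{1}{-52 + \left(- \frac{235}{51} + 65\right)} = \frac{1}{-52 + \frac{3080}{51}} = \frac{1}{\frac{428}{51}} = \frac{51}{428}$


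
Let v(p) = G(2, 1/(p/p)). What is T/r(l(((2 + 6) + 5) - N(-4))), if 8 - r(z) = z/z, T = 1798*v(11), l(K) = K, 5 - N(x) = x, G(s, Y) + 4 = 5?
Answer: 1798/7 ≈ 256.86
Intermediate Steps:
G(s, Y) = 1 (G(s, Y) = -4 + 5 = 1)
N(x) = 5 - x
v(p) = 1
T = 1798 (T = 1798*1 = 1798)
r(z) = 7 (r(z) = 8 - z/z = 8 - 1*1 = 8 - 1 = 7)
T/r(l(((2 + 6) + 5) - N(-4))) = 1798/7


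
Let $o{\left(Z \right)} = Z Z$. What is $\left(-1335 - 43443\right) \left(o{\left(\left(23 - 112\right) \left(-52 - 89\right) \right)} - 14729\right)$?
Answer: $-7050863526816$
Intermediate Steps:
$o{\left(Z \right)} = Z^{2}$
$\left(-1335 - 43443\right) \left(o{\left(\left(23 - 112\right) \left(-52 - 89\right) \right)} - 14729\right) = \left(-1335 - 43443\right) \left(\left(\left(23 - 112\right) \left(-52 - 89\right)\right)^{2} - 14729\right) = - 44778 \left(\left(\left(-89\right) \left(-141\right)\right)^{2} - 14729\right) = - 44778 \left(12549^{2} - 14729\right) = - 44778 \left(157477401 - 14729\right) = \left(-44778\right) 157462672 = -7050863526816$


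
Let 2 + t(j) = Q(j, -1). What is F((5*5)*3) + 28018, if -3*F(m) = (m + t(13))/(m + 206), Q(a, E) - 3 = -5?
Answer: 23619103/843 ≈ 28018.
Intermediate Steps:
Q(a, E) = -2 (Q(a, E) = 3 - 5 = -2)
t(j) = -4 (t(j) = -2 - 2 = -4)
F(m) = -(-4 + m)/(3*(206 + m)) (F(m) = -(m - 4)/(3*(m + 206)) = -(-4 + m)/(3*(206 + m)))
F((5*5)*3) + 28018 = (4 - 5*5*3)/(3*(206 + (5*5)*3)) + 28018 = (4 - 25*3)/(3*(206 + 25*3)) + 28018 = (4 - 1*75)/(3*(206 + 75)) + 28018 = (1/3)*(4 - 75)/281 + 28018 = (1/3)*(1/281)*(-71) + 28018 = -71/843 + 28018 = 23619103/843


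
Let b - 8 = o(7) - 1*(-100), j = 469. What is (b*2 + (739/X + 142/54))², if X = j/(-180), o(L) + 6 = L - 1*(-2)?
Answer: 558091173025/160351569 ≈ 3480.4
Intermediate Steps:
o(L) = -4 + L (o(L) = -6 + (L - 1*(-2)) = -6 + (L + 2) = -6 + (2 + L) = -4 + L)
b = 111 (b = 8 + ((-4 + 7) - 1*(-100)) = 8 + (3 + 100) = 8 + 103 = 111)
X = -469/180 (X = 469/(-180) = 469*(-1/180) = -469/180 ≈ -2.6056)
(b*2 + (739/X + 142/54))² = (111*2 + (739/(-469/180) + 142/54))² = (222 + (739*(-180/469) + 142*(1/54)))² = (222 + (-133020/469 + 71/27))² = (222 - 3558241/12663)² = (-747055/12663)² = 558091173025/160351569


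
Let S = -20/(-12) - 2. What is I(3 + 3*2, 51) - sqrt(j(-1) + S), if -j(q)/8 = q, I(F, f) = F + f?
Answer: 60 - sqrt(69)/3 ≈ 57.231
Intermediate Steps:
S = -1/3 (S = -1/12*(-20) - 2 = 5/3 - 2 = -1/3 ≈ -0.33333)
j(q) = -8*q
I(3 + 3*2, 51) - sqrt(j(-1) + S) = ((3 + 3*2) + 51) - sqrt(-8*(-1) - 1/3) = ((3 + 6) + 51) - sqrt(8 - 1/3) = (9 + 51) - sqrt(23/3) = 60 - sqrt(69)/3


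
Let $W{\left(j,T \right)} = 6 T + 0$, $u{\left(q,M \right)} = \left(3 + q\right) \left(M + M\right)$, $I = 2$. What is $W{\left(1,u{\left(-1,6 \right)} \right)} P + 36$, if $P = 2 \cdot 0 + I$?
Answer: $324$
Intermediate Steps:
$u{\left(q,M \right)} = 2 M \left(3 + q\right)$ ($u{\left(q,M \right)} = \left(3 + q\right) 2 M = 2 M \left(3 + q\right)$)
$W{\left(j,T \right)} = 6 T$
$P = 2$ ($P = 2 \cdot 0 + 2 = 0 + 2 = 2$)
$W{\left(1,u{\left(-1,6 \right)} \right)} P + 36 = 6 \cdot 2 \cdot 6 \left(3 - 1\right) 2 + 36 = 6 \cdot 2 \cdot 6 \cdot 2 \cdot 2 + 36 = 6 \cdot 24 \cdot 2 + 36 = 144 \cdot 2 + 36 = 288 + 36 = 324$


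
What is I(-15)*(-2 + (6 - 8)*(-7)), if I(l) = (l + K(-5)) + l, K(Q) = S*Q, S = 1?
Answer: -420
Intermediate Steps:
K(Q) = Q (K(Q) = 1*Q = Q)
I(l) = -5 + 2*l (I(l) = (l - 5) + l = (-5 + l) + l = -5 + 2*l)
I(-15)*(-2 + (6 - 8)*(-7)) = (-5 + 2*(-15))*(-2 + (6 - 8)*(-7)) = (-5 - 30)*(-2 - 2*(-7)) = -35*(-2 + 14) = -35*12 = -420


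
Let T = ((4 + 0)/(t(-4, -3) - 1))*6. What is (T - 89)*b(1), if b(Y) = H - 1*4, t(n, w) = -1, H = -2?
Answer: 606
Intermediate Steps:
b(Y) = -6 (b(Y) = -2 - 1*4 = -2 - 4 = -6)
T = -12 (T = ((4 + 0)/(-1 - 1))*6 = (4/(-2))*6 = (4*(-1/2))*6 = -2*6 = -12)
(T - 89)*b(1) = (-12 - 89)*(-6) = -101*(-6) = 606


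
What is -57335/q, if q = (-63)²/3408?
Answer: -65132560/1323 ≈ -49231.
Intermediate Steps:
q = 1323/1136 (q = 3969*(1/3408) = 1323/1136 ≈ 1.1646)
-57335/q = -57335/1323/1136 = -57335*1136/1323 = -65132560/1323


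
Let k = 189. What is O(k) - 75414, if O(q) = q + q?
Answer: -75036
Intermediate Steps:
O(q) = 2*q
O(k) - 75414 = 2*189 - 75414 = 378 - 75414 = -75036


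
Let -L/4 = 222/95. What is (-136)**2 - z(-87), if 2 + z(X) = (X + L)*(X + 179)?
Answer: 2599386/95 ≈ 27362.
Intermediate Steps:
L = -888/95 ≈ -9.3474
z(X) = -2 + (179 + X)*(-888/95 + X) (z(X) = -2 + (X - 888/95)*(X + 179) = -2 + (-888/95 + X)*(179 + X) = -2 + (179 + X)*(-888/95 + X))
(-136)**2 - z(-87) = (-136)**2 - (-159142/95 + (-87)**2 + (16117/95)*(-87)) = 18496 - (-159142/95 + 7569 - 1402179/95) = 18496 - 1*(-842266/95) = 18496 + 842266/95 = 2599386/95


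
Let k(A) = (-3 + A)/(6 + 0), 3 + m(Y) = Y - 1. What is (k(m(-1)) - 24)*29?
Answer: -2204/3 ≈ -734.67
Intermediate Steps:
m(Y) = -4 + Y (m(Y) = -3 + (Y - 1) = -3 + (-1 + Y) = -4 + Y)
k(A) = -½ + A/6 (k(A) = (-3 + A)/6 = (-3 + A)*(⅙) = -½ + A/6)
(k(m(-1)) - 24)*29 = ((-½ + (-4 - 1)/6) - 24)*29 = ((-½ + (⅙)*(-5)) - 24)*29 = ((-½ - ⅚) - 24)*29 = (-4/3 - 24)*29 = -76/3*29 = -2204/3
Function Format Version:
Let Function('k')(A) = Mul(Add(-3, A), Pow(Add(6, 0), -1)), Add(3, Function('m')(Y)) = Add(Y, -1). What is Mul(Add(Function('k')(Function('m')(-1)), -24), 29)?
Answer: Rational(-2204, 3) ≈ -734.67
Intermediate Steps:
Function('m')(Y) = Add(-4, Y) (Function('m')(Y) = Add(-3, Add(Y, -1)) = Add(-3, Add(-1, Y)) = Add(-4, Y))
Function('k')(A) = Add(Rational(-1, 2), Mul(Rational(1, 6), A)) (Function('k')(A) = Mul(Add(-3, A), Pow(6, -1)) = Mul(Add(-3, A), Rational(1, 6)) = Add(Rational(-1, 2), Mul(Rational(1, 6), A)))
Mul(Add(Function('k')(Function('m')(-1)), -24), 29) = Mul(Add(Add(Rational(-1, 2), Mul(Rational(1, 6), Add(-4, -1))), -24), 29) = Mul(Add(Add(Rational(-1, 2), Mul(Rational(1, 6), -5)), -24), 29) = Mul(Add(Add(Rational(-1, 2), Rational(-5, 6)), -24), 29) = Mul(Add(Rational(-4, 3), -24), 29) = Mul(Rational(-76, 3), 29) = Rational(-2204, 3)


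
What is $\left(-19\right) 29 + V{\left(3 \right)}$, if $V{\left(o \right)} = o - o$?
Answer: $-551$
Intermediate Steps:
$V{\left(o \right)} = 0$
$\left(-19\right) 29 + V{\left(3 \right)} = \left(-19\right) 29 + 0 = -551 + 0 = -551$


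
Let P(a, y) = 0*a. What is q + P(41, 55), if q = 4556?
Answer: 4556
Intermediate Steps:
P(a, y) = 0
q + P(41, 55) = 4556 + 0 = 4556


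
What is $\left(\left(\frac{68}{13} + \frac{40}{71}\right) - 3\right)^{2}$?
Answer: $\frac{6651241}{851929} \approx 7.8073$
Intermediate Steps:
$\left(\left(\frac{68}{13} + \frac{40}{71}\right) - 3\right)^{2} = \left(\frac{5348}{923} - 3\right)^{2} = \left(\frac{2579}{923}\right)^{2} = \frac{6651241}{851929}$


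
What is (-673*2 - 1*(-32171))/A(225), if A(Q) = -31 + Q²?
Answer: 30825/50594 ≈ 0.60926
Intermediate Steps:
(-673*2 - 1*(-32171))/A(225) = (-673*2 - 1*(-32171))/(-31 + 225²) = (-1346 + 32171)/(-31 + 50625) = 30825/50594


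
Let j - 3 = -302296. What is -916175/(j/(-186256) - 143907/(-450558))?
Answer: -12814101617444400/27167345281 ≈ -4.7167e+5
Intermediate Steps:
j = -302293 (j = 3 - 302296 = -302293)
-916175/(j/(-186256) - 143907/(-450558)) = -916175/(-302293/(-186256) - 143907/(-450558)) = -916175/(-302293*(-1/186256) - 143907*(-1/450558)) = -916175/(302293/186256 + 47969/150186) = -916175/27167345281/13986521808 = -916175*13986521808/27167345281 = -12814101617444400/27167345281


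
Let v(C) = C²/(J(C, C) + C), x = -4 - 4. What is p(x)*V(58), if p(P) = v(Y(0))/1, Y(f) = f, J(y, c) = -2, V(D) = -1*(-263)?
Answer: 0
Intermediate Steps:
V(D) = 263
x = -8
v(C) = C²/(-2 + C)
p(P) = 0 (p(P) = (0²/(-2 + 0))/1 = (0/(-2))*1 = (0*(-½))*1 = 0*1 = 0)
p(x)*V(58) = 0*263 = 0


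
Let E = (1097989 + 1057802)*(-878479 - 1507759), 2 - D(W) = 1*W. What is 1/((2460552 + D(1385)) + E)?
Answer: -1/5144227945089 ≈ -1.9439e-13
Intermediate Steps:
D(W) = 2 - W
E = -5144230404258 (E = 2155791*(-2386238) = -5144230404258)
1/((2460552 + D(1385)) + E) = 1/((2460552 + (2 - 1*1385)) - 5144230404258) = 1/((2460552 + (2 - 1385)) - 5144230404258) = 1/((2460552 - 1383) - 5144230404258) = 1/(2459169 - 5144230404258) = 1/(-5144227945089) = -1/5144227945089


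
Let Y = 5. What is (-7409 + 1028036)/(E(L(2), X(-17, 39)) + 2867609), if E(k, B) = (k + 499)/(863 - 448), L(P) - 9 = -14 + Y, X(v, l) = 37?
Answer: 141186735/396686078 ≈ 0.35592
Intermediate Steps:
L(P) = 0 (L(P) = 9 + (-14 + 5) = 9 - 9 = 0)
E(k, B) = 499/415 + k/415 (E(k, B) = (499 + k)/415 = (499 + k)*(1/415) = 499/415 + k/415)
(-7409 + 1028036)/(E(L(2), X(-17, 39)) + 2867609) = (-7409 + 1028036)/((499/415 + (1/415)*0) + 2867609) = 1020627/((499/415 + 0) + 2867609) = 1020627/(499/415 + 2867609) = 1020627/(1190058234/415) = 1020627*(415/1190058234) = 141186735/396686078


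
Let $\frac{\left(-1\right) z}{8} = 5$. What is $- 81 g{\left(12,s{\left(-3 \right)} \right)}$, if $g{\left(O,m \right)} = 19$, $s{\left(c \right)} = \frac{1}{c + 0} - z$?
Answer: $-1539$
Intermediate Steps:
$z = -40$ ($z = \left(-8\right) 5 = -40$)
$s{\left(c \right)} = 40 + \frac{1}{c}$ ($s{\left(c \right)} = \frac{1}{c + 0} - -40 = \frac{1}{c} + 40 = 40 + \frac{1}{c}$)
$- 81 g{\left(12,s{\left(-3 \right)} \right)} = \left(-81\right) 19 = -1539$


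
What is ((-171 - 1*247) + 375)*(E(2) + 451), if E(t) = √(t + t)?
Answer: -19479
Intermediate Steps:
E(t) = √2*√t (E(t) = √(2*t) = √2*√t)
((-171 - 1*247) + 375)*(E(2) + 451) = ((-171 - 1*247) + 375)*(√2*√2 + 451) = ((-171 - 247) + 375)*(2 + 451) = (-418 + 375)*453 = -43*453 = -19479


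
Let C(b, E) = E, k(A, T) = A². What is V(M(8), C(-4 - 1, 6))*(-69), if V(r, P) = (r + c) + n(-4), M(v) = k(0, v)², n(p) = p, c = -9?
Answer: 897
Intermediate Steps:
M(v) = 0 (M(v) = (0²)² = 0² = 0)
V(r, P) = -13 + r (V(r, P) = (r - 9) - 4 = (-9 + r) - 4 = -13 + r)
V(M(8), C(-4 - 1, 6))*(-69) = (-13 + 0)*(-69) = -13*(-69) = 897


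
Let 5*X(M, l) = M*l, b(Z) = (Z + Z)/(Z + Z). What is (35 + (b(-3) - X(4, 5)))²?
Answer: 1024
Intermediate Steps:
b(Z) = 1 (b(Z) = (2*Z)/((2*Z)) = (2*Z)*(1/(2*Z)) = 1)
X(M, l) = M*l/5 (X(M, l) = (M*l)/5 = M*l/5)
(35 + (b(-3) - X(4, 5)))² = (35 + (1 - 4*5/5))² = (35 + (1 - 1*4))² = (35 + (1 - 4))² = (35 - 3)² = 32² = 1024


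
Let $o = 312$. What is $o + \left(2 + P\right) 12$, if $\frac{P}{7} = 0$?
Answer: $336$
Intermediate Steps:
$P = 0$ ($P = 7 \cdot 0 = 0$)
$o + \left(2 + P\right) 12 = 312 + \left(2 + 0\right) 12 = 312 + 2 \cdot 12 = 312 + 24 = 336$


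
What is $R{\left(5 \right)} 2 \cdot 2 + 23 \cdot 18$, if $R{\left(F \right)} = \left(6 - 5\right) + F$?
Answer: $438$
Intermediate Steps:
$R{\left(F \right)} = 1 + F$
$R{\left(5 \right)} 2 \cdot 2 + 23 \cdot 18 = \left(1 + 5\right) 2 \cdot 2 + 23 \cdot 18 = 6 \cdot 2 \cdot 2 + 414 = 12 \cdot 2 + 414 = 24 + 414 = 438$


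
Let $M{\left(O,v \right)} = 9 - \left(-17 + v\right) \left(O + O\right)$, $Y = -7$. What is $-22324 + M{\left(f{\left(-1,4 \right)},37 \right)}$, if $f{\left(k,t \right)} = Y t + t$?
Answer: $-21355$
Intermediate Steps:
$f{\left(k,t \right)} = - 6 t$ ($f{\left(k,t \right)} = - 7 t + t = - 6 t$)
$M{\left(O,v \right)} = 9 - 2 O \left(-17 + v\right)$ ($M{\left(O,v \right)} = 9 - \left(-17 + v\right) 2 O = 9 - 2 O \left(-17 + v\right)$)
$-22324 + M{\left(f{\left(-1,4 \right)},37 \right)} = -22324 + \left(9 + 34 \left(\left(-6\right) 4\right) - 2 \left(\left(-6\right) 4\right) 37\right) = -22324 + \left(9 + 34 \left(-24\right) - \left(-48\right) 37\right) = -22324 + \left(9 - 816 + 1776\right) = -22324 + 969 = -21355$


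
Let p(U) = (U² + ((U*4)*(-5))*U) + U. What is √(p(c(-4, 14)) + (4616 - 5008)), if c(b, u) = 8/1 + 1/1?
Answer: 31*I*√2 ≈ 43.841*I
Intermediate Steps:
c(b, u) = 9 (c(b, u) = 8*1 + 1*1 = 8 + 1 = 9)
p(U) = U - 19*U² (p(U) = (U² + ((4*U)*(-5))*U) + U = (U² + (-20*U)*U) + U = (U² - 20*U²) + U = -19*U² + U = U - 19*U²)
√(p(c(-4, 14)) + (4616 - 5008)) = √(9*(1 - 19*9) + (4616 - 5008)) = √(9*(1 - 171) - 392) = √(9*(-170) - 392) = √(-1530 - 392) = √(-1922) = 31*I*√2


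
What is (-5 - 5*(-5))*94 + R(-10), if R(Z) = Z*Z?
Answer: 1980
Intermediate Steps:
R(Z) = Z²
(-5 - 5*(-5))*94 + R(-10) = (-5 - 5*(-5))*94 + (-10)² = (-5 + 25)*94 + 100 = 20*94 + 100 = 1880 + 100 = 1980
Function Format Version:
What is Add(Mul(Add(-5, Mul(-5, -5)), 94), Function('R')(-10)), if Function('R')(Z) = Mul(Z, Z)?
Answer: 1980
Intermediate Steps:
Function('R')(Z) = Pow(Z, 2)
Add(Mul(Add(-5, Mul(-5, -5)), 94), Function('R')(-10)) = Add(Mul(Add(-5, Mul(-5, -5)), 94), Pow(-10, 2)) = Add(Mul(Add(-5, 25), 94), 100) = Add(Mul(20, 94), 100) = Add(1880, 100) = 1980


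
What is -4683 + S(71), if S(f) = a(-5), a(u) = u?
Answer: -4688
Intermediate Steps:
S(f) = -5
-4683 + S(71) = -4683 - 5 = -4688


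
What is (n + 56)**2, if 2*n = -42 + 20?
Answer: 2025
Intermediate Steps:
n = -11 (n = (-42 + 20)/2 = (1/2)*(-22) = -11)
(n + 56)**2 = (-11 + 56)**2 = 45**2 = 2025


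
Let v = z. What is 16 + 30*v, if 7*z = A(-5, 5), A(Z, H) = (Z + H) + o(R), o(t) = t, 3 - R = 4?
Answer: 82/7 ≈ 11.714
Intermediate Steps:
R = -1 (R = 3 - 1*4 = 3 - 4 = -1)
A(Z, H) = -1 + H + Z (A(Z, H) = (Z + H) - 1 = (H + Z) - 1 = -1 + H + Z)
z = -1/7 (z = (-1 + 5 - 5)/7 = (1/7)*(-1) = -1/7 ≈ -0.14286)
v = -1/7 ≈ -0.14286
16 + 30*v = 16 + 30*(-1/7) = 16 - 30/7 = 82/7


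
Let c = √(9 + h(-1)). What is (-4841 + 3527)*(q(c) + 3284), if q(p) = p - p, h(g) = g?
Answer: -4315176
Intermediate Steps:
c = 2*√2 (c = √(9 - 1) = √8 = 2*√2 ≈ 2.8284)
q(p) = 0
(-4841 + 3527)*(q(c) + 3284) = (-4841 + 3527)*(0 + 3284) = -1314*3284 = -4315176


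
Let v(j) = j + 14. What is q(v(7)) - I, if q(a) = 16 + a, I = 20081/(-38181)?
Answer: 1432778/38181 ≈ 37.526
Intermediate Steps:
v(j) = 14 + j
I = -20081/38181 (I = 20081*(-1/38181) = -20081/38181 ≈ -0.52594)
q(v(7)) - I = (16 + (14 + 7)) - 1*(-20081/38181) = (16 + 21) + 20081/38181 = 37 + 20081/38181 = 1432778/38181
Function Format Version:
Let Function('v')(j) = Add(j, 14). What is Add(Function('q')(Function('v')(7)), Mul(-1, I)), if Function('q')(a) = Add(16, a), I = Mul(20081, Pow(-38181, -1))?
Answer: Rational(1432778, 38181) ≈ 37.526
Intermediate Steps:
Function('v')(j) = Add(14, j)
I = Rational(-20081, 38181) (I = Mul(20081, Rational(-1, 38181)) = Rational(-20081, 38181) ≈ -0.52594)
Add(Function('q')(Function('v')(7)), Mul(-1, I)) = Add(Add(16, Add(14, 7)), Mul(-1, Rational(-20081, 38181))) = Add(Add(16, 21), Rational(20081, 38181)) = Add(37, Rational(20081, 38181)) = Rational(1432778, 38181)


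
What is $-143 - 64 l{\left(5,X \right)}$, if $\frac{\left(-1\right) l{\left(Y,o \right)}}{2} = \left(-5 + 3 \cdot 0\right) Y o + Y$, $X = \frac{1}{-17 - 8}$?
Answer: $625$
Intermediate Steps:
$X = - \frac{1}{25}$ ($X = \frac{1}{-25} = - \frac{1}{25} \approx -0.04$)
$l{\left(Y,o \right)} = - 2 Y + 10 Y o$ ($l{\left(Y,o \right)} = - 2 \left(\left(-5 + 3 \cdot 0\right) Y o + Y\right) = - 2 \left(\left(-5 + 0\right) Y o + Y\right) = - 2 \left(- 5 Y o + Y\right) = - 2 \left(Y - 5 Y o\right) = - 2 Y + 10 Y o$)
$-143 - 64 l{\left(5,X \right)} = -143 - 64 \cdot 2 \cdot 5 \left(-1 + 5 \left(- \frac{1}{25}\right)\right) = -143 - 64 \cdot 2 \cdot 5 \left(-1 - \frac{1}{5}\right) = -143 - 64 \cdot 2 \cdot 5 \left(- \frac{6}{5}\right) = -143 - -768 = -143 + 768 = 625$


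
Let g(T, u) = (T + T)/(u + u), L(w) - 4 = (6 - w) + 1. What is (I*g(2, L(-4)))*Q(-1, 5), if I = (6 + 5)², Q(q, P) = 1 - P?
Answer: -968/15 ≈ -64.533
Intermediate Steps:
L(w) = 11 - w (L(w) = 4 + ((6 - w) + 1) = 4 + (7 - w) = 11 - w)
g(T, u) = T/u (g(T, u) = (2*T)/((2*u)) = (2*T)*(1/(2*u)) = T/u)
I = 121 (I = 11² = 121)
(I*g(2, L(-4)))*Q(-1, 5) = (121*(2/(11 - 1*(-4))))*(1 - 1*5) = (121*(2/(11 + 4)))*(1 - 5) = (121*(2/15))*(-4) = (242/15)*(-4) = -968/15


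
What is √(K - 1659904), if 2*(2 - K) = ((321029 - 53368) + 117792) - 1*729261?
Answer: I*√1487998 ≈ 1219.8*I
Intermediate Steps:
K = 171906 (K = 2 - (((321029 - 53368) + 117792) - 1*729261)/2 = 2 - ((267661 + 117792) - 729261)/2 = 2 - (385453 - 729261)/2 = 2 - ½*(-343808) = 2 + 171904 = 171906)
√(K - 1659904) = √(171906 - 1659904) = √(-1487998) = I*√1487998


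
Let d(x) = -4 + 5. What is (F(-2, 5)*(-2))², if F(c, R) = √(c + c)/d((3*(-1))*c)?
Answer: -16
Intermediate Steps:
d(x) = 1
F(c, R) = √2*√c (F(c, R) = √(c + c)/1 = √(2*c)*1 = (√2*√c)*1 = √2*√c)
(F(-2, 5)*(-2))² = ((√2*√(-2))*(-2))² = ((√2*(I*√2))*(-2))² = ((2*I)*(-2))² = (-4*I)² = -16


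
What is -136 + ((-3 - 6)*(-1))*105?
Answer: 809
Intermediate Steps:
-136 + ((-3 - 6)*(-1))*105 = -136 - 9*(-1)*105 = -136 + 9*105 = -136 + 945 = 809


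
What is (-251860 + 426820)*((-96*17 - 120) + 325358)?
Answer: 56618105760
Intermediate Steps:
(-251860 + 426820)*((-96*17 - 120) + 325358) = 174960*((-1632 - 120) + 325358) = 174960*(-1752 + 325358) = 174960*323606 = 56618105760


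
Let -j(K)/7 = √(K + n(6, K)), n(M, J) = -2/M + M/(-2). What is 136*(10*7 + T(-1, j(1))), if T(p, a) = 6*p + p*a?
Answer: 8704 + 952*I*√21/3 ≈ 8704.0 + 1454.2*I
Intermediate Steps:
n(M, J) = -2/M - M/2 (n(M, J) = -2/M + M*(-½) = -2/M - M/2)
j(K) = -7*√(-10/3 + K) (j(K) = -7*√(K + (-2/6 - ½*6)) = -7*√(K + (-2*⅙ - 3)) = -7*√(K + (-⅓ - 3)) = -7*√(K - 10/3) = -7*√(-10/3 + K))
T(p, a) = 6*p + a*p
136*(10*7 + T(-1, j(1))) = 136*(10*7 - (6 - 7*√(-30 + 9*1)/3)) = 136*(70 - (6 - 7*√(-30 + 9)/3)) = 136*(70 - (6 - 7*I*√21/3)) = 136*(70 + (-6 + 7*I*√21/3)) = 136*(64 + 7*I*√21/3) = 8704 + 952*I*√21/3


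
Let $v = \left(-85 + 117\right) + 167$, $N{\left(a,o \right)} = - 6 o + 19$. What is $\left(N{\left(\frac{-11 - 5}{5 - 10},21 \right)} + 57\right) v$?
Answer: $-9950$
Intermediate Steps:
$N{\left(a,o \right)} = 19 - 6 o$
$v = 199$ ($v = 32 + 167 = 199$)
$\left(N{\left(\frac{-11 - 5}{5 - 10},21 \right)} + 57\right) v = \left(\left(19 - 126\right) + 57\right) 199 = \left(-107 + 57\right) 199 = \left(-50\right) 199 = -9950$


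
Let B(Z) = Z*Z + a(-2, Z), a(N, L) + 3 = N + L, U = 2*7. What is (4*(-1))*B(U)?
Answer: -820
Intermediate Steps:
U = 14
a(N, L) = -3 + L + N (a(N, L) = -3 + (N + L) = -3 + (L + N) = -3 + L + N)
B(Z) = -5 + Z + Z² (B(Z) = Z*Z + (-3 + Z - 2) = Z² + (-5 + Z) = -5 + Z + Z²)
(4*(-1))*B(U) = (4*(-1))*(-5 + 14 + 14²) = -4*(-5 + 14 + 196) = -4*205 = -820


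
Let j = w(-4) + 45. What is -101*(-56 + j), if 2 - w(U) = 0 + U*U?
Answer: 2525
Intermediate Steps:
w(U) = 2 - U² (w(U) = 2 - (0 + U*U) = 2 - (0 + U²) = 2 - U²)
j = 31 (j = (2 - 1*(-4)²) + 45 = (2 - 1*16) + 45 = (2 - 16) + 45 = -14 + 45 = 31)
-101*(-56 + j) = -101*(-56 + 31) = -101*(-25) = 2525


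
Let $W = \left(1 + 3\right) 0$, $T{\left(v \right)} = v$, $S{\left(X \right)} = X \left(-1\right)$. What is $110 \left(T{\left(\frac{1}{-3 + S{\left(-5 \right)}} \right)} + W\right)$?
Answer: $55$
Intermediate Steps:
$S{\left(X \right)} = - X$
$W = 0$ ($W = 4 \cdot 0 = 0$)
$110 \left(T{\left(\frac{1}{-3 + S{\left(-5 \right)}} \right)} + W\right) = 110 \left(\frac{1}{-3 - -5} + 0\right) = 110 \left(\frac{1}{-3 + 5} + 0\right) = 110 \left(\frac{1}{2} + 0\right) = 110 \cdot \frac{1}{2} = 55$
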